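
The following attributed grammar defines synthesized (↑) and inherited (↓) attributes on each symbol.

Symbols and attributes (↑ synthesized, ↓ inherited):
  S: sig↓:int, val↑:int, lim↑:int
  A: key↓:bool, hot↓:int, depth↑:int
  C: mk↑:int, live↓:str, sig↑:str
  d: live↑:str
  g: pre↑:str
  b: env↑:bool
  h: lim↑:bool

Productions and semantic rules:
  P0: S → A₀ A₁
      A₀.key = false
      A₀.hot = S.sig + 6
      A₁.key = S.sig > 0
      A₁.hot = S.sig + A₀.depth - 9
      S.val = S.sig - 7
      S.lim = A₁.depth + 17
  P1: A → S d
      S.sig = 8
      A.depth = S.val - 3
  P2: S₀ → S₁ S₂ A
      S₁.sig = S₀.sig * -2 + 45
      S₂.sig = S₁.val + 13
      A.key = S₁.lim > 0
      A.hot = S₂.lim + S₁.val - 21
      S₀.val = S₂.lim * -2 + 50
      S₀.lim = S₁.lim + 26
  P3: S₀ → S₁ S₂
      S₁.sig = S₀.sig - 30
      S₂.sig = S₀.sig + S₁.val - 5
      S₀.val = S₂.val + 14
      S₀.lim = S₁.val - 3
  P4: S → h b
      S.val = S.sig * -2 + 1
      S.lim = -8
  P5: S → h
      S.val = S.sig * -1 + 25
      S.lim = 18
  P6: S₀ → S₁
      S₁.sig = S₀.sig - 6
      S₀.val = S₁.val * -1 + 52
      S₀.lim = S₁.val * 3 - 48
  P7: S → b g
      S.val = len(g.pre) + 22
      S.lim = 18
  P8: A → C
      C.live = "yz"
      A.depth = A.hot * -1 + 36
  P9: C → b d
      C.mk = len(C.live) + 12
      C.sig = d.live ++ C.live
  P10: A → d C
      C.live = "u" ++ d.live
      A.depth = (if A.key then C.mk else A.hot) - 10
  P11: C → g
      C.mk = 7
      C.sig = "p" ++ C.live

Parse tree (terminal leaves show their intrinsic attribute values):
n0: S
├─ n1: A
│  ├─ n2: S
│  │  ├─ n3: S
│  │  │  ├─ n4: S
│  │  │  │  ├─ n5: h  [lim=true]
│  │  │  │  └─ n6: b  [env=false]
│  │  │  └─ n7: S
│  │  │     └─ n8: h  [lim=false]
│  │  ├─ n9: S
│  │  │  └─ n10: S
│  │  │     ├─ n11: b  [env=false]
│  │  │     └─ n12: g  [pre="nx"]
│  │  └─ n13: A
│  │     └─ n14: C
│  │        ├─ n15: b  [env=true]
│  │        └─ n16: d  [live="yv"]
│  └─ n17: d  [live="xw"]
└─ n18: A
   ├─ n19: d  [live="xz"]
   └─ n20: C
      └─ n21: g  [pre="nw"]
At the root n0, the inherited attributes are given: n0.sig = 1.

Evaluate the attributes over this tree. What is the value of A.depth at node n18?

1. n0.sig = 1  [given at root]
2. n1.key = false  [false]
3. n1.hot = 7  [S.sig + 6]
4. n2.sig = 8  [8]
5. n3.sig = 29  [S₀.sig * -2 + 45]
6. n4.sig = -1  [S₀.sig - 30]
7. n5.lim = true  [terminal]
8. n6.env = false  [terminal]
9. n4.val = 3  [S.sig * -2 + 1]
10. n4.lim = -8  [-8]
11. n7.sig = 27  [S₀.sig + S₁.val - 5]
12. n8.lim = false  [terminal]
13. n7.val = -2  [S.sig * -1 + 25]
14. n7.lim = 18  [18]
15. n3.val = 12  [S₂.val + 14]
16. n3.lim = 0  [S₁.val - 3]
17. n9.sig = 25  [S₁.val + 13]
18. n10.sig = 19  [S₀.sig - 6]
19. n11.env = false  [terminal]
20. n12.pre = "nx"  [terminal]
21. n10.val = 24  [len(g.pre) + 22]
22. n10.lim = 18  [18]
23. n9.val = 28  [S₁.val * -1 + 52]
24. n9.lim = 24  [S₁.val * 3 - 48]
25. n13.key = false  [S₁.lim > 0]
26. n13.hot = 15  [S₂.lim + S₁.val - 21]
27. n14.live = "yz"  ["yz"]
28. n15.env = true  [terminal]
29. n16.live = "yv"  [terminal]
30. n14.mk = 14  [len(C.live) + 12]
31. n14.sig = "yvyz"  [d.live ++ C.live]
32. n13.depth = 21  [A.hot * -1 + 36]
33. n2.val = 2  [S₂.lim * -2 + 50]
34. n2.lim = 26  [S₁.lim + 26]
35. n17.live = "xw"  [terminal]
36. n1.depth = -1  [S.val - 3]
37. n18.key = true  [S.sig > 0]
38. n18.hot = -9  [S.sig + A₀.depth - 9]
39. n19.live = "xz"  [terminal]
40. n20.live = "uxz"  ["u" ++ d.live]
41. n21.pre = "nw"  [terminal]
42. n20.mk = 7  [7]
43. n20.sig = "puxz"  ["p" ++ C.live]
44. n18.depth = -3  [(if A.key then C.mk else A.hot) - 10]
45. n0.val = -6  [S.sig - 7]
46. n0.lim = 14  [A₁.depth + 17]

-3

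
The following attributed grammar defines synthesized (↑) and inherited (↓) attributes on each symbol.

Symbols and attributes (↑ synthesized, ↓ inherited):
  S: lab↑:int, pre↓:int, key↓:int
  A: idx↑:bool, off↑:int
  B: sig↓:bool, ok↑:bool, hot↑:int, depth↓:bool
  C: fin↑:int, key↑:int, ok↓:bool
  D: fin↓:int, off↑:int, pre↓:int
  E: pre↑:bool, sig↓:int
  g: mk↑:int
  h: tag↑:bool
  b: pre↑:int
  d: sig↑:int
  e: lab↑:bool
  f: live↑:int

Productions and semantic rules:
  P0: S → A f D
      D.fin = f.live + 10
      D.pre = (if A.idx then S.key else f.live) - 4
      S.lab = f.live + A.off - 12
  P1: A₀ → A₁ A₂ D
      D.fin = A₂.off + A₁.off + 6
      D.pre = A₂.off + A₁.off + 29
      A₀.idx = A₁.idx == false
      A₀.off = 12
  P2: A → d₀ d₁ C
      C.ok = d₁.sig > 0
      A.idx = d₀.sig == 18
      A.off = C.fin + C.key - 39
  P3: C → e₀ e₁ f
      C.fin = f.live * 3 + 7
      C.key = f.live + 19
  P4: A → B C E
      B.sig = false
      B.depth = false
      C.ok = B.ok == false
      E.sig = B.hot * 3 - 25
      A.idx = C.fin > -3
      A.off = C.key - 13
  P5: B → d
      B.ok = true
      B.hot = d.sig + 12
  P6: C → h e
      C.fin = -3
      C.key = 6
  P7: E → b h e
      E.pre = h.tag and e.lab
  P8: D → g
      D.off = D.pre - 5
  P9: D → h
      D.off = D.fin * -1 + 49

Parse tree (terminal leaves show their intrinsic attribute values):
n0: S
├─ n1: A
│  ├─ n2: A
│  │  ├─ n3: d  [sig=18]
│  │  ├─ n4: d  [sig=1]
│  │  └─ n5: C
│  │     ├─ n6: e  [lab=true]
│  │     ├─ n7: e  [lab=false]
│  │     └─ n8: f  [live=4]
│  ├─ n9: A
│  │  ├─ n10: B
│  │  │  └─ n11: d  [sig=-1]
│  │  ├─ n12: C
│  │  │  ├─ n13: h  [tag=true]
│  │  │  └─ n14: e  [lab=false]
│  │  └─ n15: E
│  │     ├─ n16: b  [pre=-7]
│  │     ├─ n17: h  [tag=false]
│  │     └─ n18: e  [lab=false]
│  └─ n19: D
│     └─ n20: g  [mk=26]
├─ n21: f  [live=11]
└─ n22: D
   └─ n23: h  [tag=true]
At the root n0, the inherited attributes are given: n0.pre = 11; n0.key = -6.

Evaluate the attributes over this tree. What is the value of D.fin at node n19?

2

1. n0.pre = 11  [given at root]
2. n0.key = -6  [given at root]
3. n3.sig = 18  [terminal]
4. n4.sig = 1  [terminal]
5. n5.ok = true  [d₁.sig > 0]
6. n6.lab = true  [terminal]
7. n7.lab = false  [terminal]
8. n8.live = 4  [terminal]
9. n5.fin = 19  [f.live * 3 + 7]
10. n5.key = 23  [f.live + 19]
11. n2.idx = true  [d₀.sig == 18]
12. n2.off = 3  [C.fin + C.key - 39]
13. n10.sig = false  [false]
14. n10.depth = false  [false]
15. n11.sig = -1  [terminal]
16. n10.ok = true  [true]
17. n10.hot = 11  [d.sig + 12]
18. n12.ok = false  [B.ok == false]
19. n13.tag = true  [terminal]
20. n14.lab = false  [terminal]
21. n12.fin = -3  [-3]
22. n12.key = 6  [6]
23. n15.sig = 8  [B.hot * 3 - 25]
24. n16.pre = -7  [terminal]
25. n17.tag = false  [terminal]
26. n18.lab = false  [terminal]
27. n15.pre = false  [h.tag and e.lab]
28. n9.idx = false  [C.fin > -3]
29. n9.off = -7  [C.key - 13]
30. n19.fin = 2  [A₂.off + A₁.off + 6]
31. n19.pre = 25  [A₂.off + A₁.off + 29]
32. n20.mk = 26  [terminal]
33. n19.off = 20  [D.pre - 5]
34. n1.idx = false  [A₁.idx == false]
35. n1.off = 12  [12]
36. n21.live = 11  [terminal]
37. n22.fin = 21  [f.live + 10]
38. n22.pre = 7  [(if A.idx then S.key else f.live) - 4]
39. n23.tag = true  [terminal]
40. n22.off = 28  [D.fin * -1 + 49]
41. n0.lab = 11  [f.live + A.off - 12]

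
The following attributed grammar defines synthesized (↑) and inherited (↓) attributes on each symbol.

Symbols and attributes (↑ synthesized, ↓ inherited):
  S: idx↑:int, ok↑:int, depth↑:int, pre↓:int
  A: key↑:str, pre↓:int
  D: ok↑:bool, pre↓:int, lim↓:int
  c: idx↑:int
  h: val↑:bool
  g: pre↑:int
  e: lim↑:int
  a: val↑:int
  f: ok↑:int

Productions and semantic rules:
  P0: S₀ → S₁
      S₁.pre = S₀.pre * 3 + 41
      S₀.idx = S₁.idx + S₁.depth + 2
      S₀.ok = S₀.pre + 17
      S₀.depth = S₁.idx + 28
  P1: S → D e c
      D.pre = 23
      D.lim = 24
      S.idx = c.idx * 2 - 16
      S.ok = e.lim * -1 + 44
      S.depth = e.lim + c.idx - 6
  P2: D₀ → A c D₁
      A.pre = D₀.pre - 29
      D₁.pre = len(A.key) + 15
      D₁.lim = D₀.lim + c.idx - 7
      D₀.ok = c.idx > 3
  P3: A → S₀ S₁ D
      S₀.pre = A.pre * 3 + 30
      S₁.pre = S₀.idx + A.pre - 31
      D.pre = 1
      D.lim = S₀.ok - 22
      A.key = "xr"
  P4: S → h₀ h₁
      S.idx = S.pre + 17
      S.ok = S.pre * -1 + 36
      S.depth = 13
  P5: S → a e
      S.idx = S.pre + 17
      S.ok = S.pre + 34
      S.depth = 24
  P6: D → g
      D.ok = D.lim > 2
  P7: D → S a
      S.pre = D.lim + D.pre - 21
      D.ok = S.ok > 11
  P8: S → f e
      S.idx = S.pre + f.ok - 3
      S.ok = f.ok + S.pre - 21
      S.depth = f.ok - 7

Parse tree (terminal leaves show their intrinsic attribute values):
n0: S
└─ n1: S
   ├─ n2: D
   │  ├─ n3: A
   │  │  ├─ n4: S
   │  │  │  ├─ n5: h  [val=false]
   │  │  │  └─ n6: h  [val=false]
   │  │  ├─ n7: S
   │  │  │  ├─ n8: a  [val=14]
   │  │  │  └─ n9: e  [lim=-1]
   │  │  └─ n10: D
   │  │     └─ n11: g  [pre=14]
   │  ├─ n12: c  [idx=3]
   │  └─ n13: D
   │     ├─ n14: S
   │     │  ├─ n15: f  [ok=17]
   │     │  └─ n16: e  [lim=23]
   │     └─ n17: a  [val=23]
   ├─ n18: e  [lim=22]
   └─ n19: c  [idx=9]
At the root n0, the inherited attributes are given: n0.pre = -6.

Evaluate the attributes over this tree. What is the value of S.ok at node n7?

26

1. n0.pre = -6  [given at root]
2. n1.pre = 23  [S₀.pre * 3 + 41]
3. n2.pre = 23  [23]
4. n2.lim = 24  [24]
5. n3.pre = -6  [D₀.pre - 29]
6. n4.pre = 12  [A.pre * 3 + 30]
7. n5.val = false  [terminal]
8. n6.val = false  [terminal]
9. n4.idx = 29  [S.pre + 17]
10. n4.ok = 24  [S.pre * -1 + 36]
11. n4.depth = 13  [13]
12. n7.pre = -8  [S₀.idx + A.pre - 31]
13. n8.val = 14  [terminal]
14. n9.lim = -1  [terminal]
15. n7.idx = 9  [S.pre + 17]
16. n7.ok = 26  [S.pre + 34]
17. n7.depth = 24  [24]
18. n10.pre = 1  [1]
19. n10.lim = 2  [S₀.ok - 22]
20. n11.pre = 14  [terminal]
21. n10.ok = false  [D.lim > 2]
22. n3.key = "xr"  ["xr"]
23. n12.idx = 3  [terminal]
24. n13.pre = 17  [len(A.key) + 15]
25. n13.lim = 20  [D₀.lim + c.idx - 7]
26. n14.pre = 16  [D.lim + D.pre - 21]
27. n15.ok = 17  [terminal]
28. n16.lim = 23  [terminal]
29. n14.idx = 30  [S.pre + f.ok - 3]
30. n14.ok = 12  [f.ok + S.pre - 21]
31. n14.depth = 10  [f.ok - 7]
32. n17.val = 23  [terminal]
33. n13.ok = true  [S.ok > 11]
34. n2.ok = false  [c.idx > 3]
35. n18.lim = 22  [terminal]
36. n19.idx = 9  [terminal]
37. n1.idx = 2  [c.idx * 2 - 16]
38. n1.ok = 22  [e.lim * -1 + 44]
39. n1.depth = 25  [e.lim + c.idx - 6]
40. n0.idx = 29  [S₁.idx + S₁.depth + 2]
41. n0.ok = 11  [S₀.pre + 17]
42. n0.depth = 30  [S₁.idx + 28]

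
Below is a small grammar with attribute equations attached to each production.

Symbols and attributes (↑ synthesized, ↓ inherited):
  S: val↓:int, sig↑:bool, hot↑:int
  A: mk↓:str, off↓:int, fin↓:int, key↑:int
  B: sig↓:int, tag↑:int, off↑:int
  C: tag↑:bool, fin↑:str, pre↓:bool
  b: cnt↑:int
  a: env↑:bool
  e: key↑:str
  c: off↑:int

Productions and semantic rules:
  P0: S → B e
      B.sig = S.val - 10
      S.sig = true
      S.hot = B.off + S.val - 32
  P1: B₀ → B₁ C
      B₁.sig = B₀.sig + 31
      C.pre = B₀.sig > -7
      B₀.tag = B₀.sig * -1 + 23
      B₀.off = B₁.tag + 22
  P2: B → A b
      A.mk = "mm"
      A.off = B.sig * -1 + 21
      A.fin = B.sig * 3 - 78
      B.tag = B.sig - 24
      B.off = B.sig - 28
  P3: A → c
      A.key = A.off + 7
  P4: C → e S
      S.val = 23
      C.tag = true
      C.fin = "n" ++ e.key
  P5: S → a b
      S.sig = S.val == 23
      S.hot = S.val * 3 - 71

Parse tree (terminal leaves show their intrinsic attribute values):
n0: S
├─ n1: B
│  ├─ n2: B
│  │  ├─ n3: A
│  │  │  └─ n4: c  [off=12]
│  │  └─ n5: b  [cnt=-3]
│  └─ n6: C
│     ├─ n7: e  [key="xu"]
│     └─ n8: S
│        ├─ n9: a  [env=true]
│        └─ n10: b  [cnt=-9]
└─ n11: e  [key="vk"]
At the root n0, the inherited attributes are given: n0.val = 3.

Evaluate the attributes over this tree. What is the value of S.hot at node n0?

1. n0.val = 3  [given at root]
2. n1.sig = -7  [S.val - 10]
3. n2.sig = 24  [B₀.sig + 31]
4. n3.mk = "mm"  ["mm"]
5. n3.off = -3  [B.sig * -1 + 21]
6. n3.fin = -6  [B.sig * 3 - 78]
7. n4.off = 12  [terminal]
8. n3.key = 4  [A.off + 7]
9. n5.cnt = -3  [terminal]
10. n2.tag = 0  [B.sig - 24]
11. n2.off = -4  [B.sig - 28]
12. n6.pre = false  [B₀.sig > -7]
13. n7.key = "xu"  [terminal]
14. n8.val = 23  [23]
15. n9.env = true  [terminal]
16. n10.cnt = -9  [terminal]
17. n8.sig = true  [S.val == 23]
18. n8.hot = -2  [S.val * 3 - 71]
19. n6.tag = true  [true]
20. n6.fin = "nxu"  ["n" ++ e.key]
21. n1.tag = 30  [B₀.sig * -1 + 23]
22. n1.off = 22  [B₁.tag + 22]
23. n11.key = "vk"  [terminal]
24. n0.sig = true  [true]
25. n0.hot = -7  [B.off + S.val - 32]

-7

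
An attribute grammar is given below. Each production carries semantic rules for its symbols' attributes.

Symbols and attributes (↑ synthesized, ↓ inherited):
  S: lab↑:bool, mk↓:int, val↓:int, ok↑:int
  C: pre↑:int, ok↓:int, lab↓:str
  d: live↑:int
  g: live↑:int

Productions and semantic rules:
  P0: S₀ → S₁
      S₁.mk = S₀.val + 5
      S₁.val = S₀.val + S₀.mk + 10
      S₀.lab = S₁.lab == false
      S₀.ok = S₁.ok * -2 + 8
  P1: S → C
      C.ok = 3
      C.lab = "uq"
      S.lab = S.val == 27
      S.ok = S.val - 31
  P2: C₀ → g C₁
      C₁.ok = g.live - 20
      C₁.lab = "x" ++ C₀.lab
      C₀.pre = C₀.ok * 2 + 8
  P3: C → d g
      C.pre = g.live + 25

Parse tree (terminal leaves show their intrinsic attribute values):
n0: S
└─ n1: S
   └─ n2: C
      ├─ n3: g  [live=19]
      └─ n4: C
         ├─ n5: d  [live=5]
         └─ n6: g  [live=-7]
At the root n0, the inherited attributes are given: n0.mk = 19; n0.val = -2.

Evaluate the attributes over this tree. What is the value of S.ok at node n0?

1. n0.mk = 19  [given at root]
2. n0.val = -2  [given at root]
3. n1.mk = 3  [S₀.val + 5]
4. n1.val = 27  [S₀.val + S₀.mk + 10]
5. n2.ok = 3  [3]
6. n2.lab = "uq"  ["uq"]
7. n3.live = 19  [terminal]
8. n4.ok = -1  [g.live - 20]
9. n4.lab = "xuq"  ["x" ++ C₀.lab]
10. n5.live = 5  [terminal]
11. n6.live = -7  [terminal]
12. n4.pre = 18  [g.live + 25]
13. n2.pre = 14  [C₀.ok * 2 + 8]
14. n1.lab = true  [S.val == 27]
15. n1.ok = -4  [S.val - 31]
16. n0.lab = false  [S₁.lab == false]
17. n0.ok = 16  [S₁.ok * -2 + 8]

16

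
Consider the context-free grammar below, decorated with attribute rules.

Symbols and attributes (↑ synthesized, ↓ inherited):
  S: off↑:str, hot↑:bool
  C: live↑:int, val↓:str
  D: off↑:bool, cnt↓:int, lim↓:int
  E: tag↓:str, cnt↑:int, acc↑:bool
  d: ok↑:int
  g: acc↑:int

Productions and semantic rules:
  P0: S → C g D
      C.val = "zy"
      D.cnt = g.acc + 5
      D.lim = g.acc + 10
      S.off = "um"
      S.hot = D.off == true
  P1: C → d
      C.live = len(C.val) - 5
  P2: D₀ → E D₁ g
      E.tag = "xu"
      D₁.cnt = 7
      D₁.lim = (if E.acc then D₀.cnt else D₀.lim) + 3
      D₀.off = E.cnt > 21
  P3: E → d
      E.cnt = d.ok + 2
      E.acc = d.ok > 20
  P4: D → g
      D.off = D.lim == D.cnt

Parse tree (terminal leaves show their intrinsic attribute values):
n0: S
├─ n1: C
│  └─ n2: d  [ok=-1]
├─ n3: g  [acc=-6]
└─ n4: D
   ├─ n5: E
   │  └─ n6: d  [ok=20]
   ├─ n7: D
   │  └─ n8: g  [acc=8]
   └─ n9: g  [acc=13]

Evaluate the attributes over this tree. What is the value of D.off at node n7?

1. n1.val = "zy"  ["zy"]
2. n2.ok = -1  [terminal]
3. n1.live = -3  [len(C.val) - 5]
4. n3.acc = -6  [terminal]
5. n4.cnt = -1  [g.acc + 5]
6. n4.lim = 4  [g.acc + 10]
7. n5.tag = "xu"  ["xu"]
8. n6.ok = 20  [terminal]
9. n5.cnt = 22  [d.ok + 2]
10. n5.acc = false  [d.ok > 20]
11. n7.cnt = 7  [7]
12. n7.lim = 7  [(if E.acc then D₀.cnt else D₀.lim) + 3]
13. n8.acc = 8  [terminal]
14. n7.off = true  [D.lim == D.cnt]
15. n9.acc = 13  [terminal]
16. n4.off = true  [E.cnt > 21]
17. n0.off = "um"  ["um"]
18. n0.hot = true  [D.off == true]

true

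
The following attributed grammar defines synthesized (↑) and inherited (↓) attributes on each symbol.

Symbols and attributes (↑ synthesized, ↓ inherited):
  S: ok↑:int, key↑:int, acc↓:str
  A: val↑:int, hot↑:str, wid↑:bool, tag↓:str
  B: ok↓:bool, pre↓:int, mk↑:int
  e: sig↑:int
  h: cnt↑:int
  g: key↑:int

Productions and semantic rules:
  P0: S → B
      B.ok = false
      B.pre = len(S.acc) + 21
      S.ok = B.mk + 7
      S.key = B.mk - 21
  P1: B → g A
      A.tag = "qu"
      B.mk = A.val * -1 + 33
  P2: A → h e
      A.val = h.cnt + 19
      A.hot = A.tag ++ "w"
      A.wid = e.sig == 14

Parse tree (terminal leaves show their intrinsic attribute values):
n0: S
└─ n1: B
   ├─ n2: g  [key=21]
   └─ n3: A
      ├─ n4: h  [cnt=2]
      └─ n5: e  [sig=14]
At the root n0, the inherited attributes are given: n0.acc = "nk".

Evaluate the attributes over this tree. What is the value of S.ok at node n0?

1. n0.acc = "nk"  [given at root]
2. n1.ok = false  [false]
3. n1.pre = 23  [len(S.acc) + 21]
4. n2.key = 21  [terminal]
5. n3.tag = "qu"  ["qu"]
6. n4.cnt = 2  [terminal]
7. n5.sig = 14  [terminal]
8. n3.val = 21  [h.cnt + 19]
9. n3.hot = "quw"  [A.tag ++ "w"]
10. n3.wid = true  [e.sig == 14]
11. n1.mk = 12  [A.val * -1 + 33]
12. n0.ok = 19  [B.mk + 7]
13. n0.key = -9  [B.mk - 21]

19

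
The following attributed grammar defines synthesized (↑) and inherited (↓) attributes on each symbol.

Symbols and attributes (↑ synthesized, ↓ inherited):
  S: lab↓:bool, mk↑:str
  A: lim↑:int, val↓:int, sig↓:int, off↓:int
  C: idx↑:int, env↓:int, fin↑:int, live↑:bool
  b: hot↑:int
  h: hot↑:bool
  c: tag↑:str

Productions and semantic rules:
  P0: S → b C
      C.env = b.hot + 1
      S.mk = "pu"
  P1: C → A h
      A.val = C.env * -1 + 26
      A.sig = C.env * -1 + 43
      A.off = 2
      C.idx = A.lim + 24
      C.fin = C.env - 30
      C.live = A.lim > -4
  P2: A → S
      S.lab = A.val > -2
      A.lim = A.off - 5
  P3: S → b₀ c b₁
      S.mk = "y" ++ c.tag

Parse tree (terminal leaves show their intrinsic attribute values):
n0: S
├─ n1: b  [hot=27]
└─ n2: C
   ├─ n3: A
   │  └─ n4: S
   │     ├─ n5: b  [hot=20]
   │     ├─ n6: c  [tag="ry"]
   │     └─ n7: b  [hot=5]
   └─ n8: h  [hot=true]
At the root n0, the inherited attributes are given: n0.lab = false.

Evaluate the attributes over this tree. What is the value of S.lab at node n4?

false

1. n0.lab = false  [given at root]
2. n1.hot = 27  [terminal]
3. n2.env = 28  [b.hot + 1]
4. n3.val = -2  [C.env * -1 + 26]
5. n3.sig = 15  [C.env * -1 + 43]
6. n3.off = 2  [2]
7. n4.lab = false  [A.val > -2]
8. n5.hot = 20  [terminal]
9. n6.tag = "ry"  [terminal]
10. n7.hot = 5  [terminal]
11. n4.mk = "yry"  ["y" ++ c.tag]
12. n3.lim = -3  [A.off - 5]
13. n8.hot = true  [terminal]
14. n2.idx = 21  [A.lim + 24]
15. n2.fin = -2  [C.env - 30]
16. n2.live = true  [A.lim > -4]
17. n0.mk = "pu"  ["pu"]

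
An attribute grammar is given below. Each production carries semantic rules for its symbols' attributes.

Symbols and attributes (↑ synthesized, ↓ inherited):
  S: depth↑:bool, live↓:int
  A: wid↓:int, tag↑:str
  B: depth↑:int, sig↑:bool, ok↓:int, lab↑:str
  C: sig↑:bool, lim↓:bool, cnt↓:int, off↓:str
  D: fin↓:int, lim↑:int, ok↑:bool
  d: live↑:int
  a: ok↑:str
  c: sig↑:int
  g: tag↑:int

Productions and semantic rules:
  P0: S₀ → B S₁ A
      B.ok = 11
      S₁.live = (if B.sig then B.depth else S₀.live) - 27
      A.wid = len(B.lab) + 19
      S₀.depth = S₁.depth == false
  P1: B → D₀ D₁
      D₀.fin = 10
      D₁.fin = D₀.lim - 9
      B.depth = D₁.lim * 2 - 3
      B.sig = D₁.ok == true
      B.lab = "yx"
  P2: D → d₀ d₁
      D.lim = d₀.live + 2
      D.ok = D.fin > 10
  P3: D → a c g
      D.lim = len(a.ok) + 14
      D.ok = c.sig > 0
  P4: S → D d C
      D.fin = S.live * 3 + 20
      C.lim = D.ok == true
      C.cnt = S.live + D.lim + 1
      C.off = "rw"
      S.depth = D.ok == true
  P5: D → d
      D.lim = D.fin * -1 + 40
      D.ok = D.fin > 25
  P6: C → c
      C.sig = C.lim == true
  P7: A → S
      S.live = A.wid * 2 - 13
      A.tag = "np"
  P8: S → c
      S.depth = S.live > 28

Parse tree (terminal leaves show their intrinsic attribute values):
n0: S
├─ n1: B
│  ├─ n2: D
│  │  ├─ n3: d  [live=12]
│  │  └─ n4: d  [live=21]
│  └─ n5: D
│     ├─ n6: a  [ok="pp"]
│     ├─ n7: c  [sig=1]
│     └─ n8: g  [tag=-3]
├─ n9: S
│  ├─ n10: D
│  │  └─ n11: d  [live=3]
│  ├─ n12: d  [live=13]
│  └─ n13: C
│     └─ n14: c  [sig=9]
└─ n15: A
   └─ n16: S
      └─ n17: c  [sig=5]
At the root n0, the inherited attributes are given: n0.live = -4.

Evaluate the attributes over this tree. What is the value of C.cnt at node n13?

17

1. n0.live = -4  [given at root]
2. n1.ok = 11  [11]
3. n2.fin = 10  [10]
4. n3.live = 12  [terminal]
5. n4.live = 21  [terminal]
6. n2.lim = 14  [d₀.live + 2]
7. n2.ok = false  [D.fin > 10]
8. n5.fin = 5  [D₀.lim - 9]
9. n6.ok = "pp"  [terminal]
10. n7.sig = 1  [terminal]
11. n8.tag = -3  [terminal]
12. n5.lim = 16  [len(a.ok) + 14]
13. n5.ok = true  [c.sig > 0]
14. n1.depth = 29  [D₁.lim * 2 - 3]
15. n1.sig = true  [D₁.ok == true]
16. n1.lab = "yx"  ["yx"]
17. n9.live = 2  [(if B.sig then B.depth else S₀.live) - 27]
18. n10.fin = 26  [S.live * 3 + 20]
19. n11.live = 3  [terminal]
20. n10.lim = 14  [D.fin * -1 + 40]
21. n10.ok = true  [D.fin > 25]
22. n12.live = 13  [terminal]
23. n13.lim = true  [D.ok == true]
24. n13.cnt = 17  [S.live + D.lim + 1]
25. n13.off = "rw"  ["rw"]
26. n14.sig = 9  [terminal]
27. n13.sig = true  [C.lim == true]
28. n9.depth = true  [D.ok == true]
29. n15.wid = 21  [len(B.lab) + 19]
30. n16.live = 29  [A.wid * 2 - 13]
31. n17.sig = 5  [terminal]
32. n16.depth = true  [S.live > 28]
33. n15.tag = "np"  ["np"]
34. n0.depth = false  [S₁.depth == false]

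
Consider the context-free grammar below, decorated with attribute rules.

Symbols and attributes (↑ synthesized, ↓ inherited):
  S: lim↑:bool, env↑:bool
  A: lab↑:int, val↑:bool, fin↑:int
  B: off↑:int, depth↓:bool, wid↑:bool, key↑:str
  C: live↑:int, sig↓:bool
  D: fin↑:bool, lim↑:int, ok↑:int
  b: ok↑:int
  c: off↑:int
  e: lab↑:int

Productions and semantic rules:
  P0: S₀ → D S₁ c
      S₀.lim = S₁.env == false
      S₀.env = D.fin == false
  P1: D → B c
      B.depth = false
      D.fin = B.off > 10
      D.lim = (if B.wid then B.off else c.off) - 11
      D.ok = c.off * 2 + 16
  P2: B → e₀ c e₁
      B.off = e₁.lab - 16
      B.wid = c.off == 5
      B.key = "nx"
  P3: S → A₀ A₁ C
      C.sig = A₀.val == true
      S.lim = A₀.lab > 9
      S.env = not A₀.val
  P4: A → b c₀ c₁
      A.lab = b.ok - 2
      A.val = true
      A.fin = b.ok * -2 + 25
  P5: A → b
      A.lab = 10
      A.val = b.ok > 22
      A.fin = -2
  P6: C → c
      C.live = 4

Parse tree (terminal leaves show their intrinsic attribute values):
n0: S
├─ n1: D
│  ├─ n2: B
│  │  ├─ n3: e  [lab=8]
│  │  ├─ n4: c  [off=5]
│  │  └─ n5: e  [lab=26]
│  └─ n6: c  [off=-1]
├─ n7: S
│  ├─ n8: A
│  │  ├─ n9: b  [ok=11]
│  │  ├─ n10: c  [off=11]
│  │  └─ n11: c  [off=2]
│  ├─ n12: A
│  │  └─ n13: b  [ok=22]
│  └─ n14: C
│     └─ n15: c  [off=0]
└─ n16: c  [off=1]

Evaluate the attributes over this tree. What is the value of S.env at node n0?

true

1. n2.depth = false  [false]
2. n3.lab = 8  [terminal]
3. n4.off = 5  [terminal]
4. n5.lab = 26  [terminal]
5. n2.off = 10  [e₁.lab - 16]
6. n2.wid = true  [c.off == 5]
7. n2.key = "nx"  ["nx"]
8. n6.off = -1  [terminal]
9. n1.fin = false  [B.off > 10]
10. n1.lim = -1  [(if B.wid then B.off else c.off) - 11]
11. n1.ok = 14  [c.off * 2 + 16]
12. n9.ok = 11  [terminal]
13. n10.off = 11  [terminal]
14. n11.off = 2  [terminal]
15. n8.lab = 9  [b.ok - 2]
16. n8.val = true  [true]
17. n8.fin = 3  [b.ok * -2 + 25]
18. n13.ok = 22  [terminal]
19. n12.lab = 10  [10]
20. n12.val = false  [b.ok > 22]
21. n12.fin = -2  [-2]
22. n14.sig = true  [A₀.val == true]
23. n15.off = 0  [terminal]
24. n14.live = 4  [4]
25. n7.lim = false  [A₀.lab > 9]
26. n7.env = false  [not A₀.val]
27. n16.off = 1  [terminal]
28. n0.lim = true  [S₁.env == false]
29. n0.env = true  [D.fin == false]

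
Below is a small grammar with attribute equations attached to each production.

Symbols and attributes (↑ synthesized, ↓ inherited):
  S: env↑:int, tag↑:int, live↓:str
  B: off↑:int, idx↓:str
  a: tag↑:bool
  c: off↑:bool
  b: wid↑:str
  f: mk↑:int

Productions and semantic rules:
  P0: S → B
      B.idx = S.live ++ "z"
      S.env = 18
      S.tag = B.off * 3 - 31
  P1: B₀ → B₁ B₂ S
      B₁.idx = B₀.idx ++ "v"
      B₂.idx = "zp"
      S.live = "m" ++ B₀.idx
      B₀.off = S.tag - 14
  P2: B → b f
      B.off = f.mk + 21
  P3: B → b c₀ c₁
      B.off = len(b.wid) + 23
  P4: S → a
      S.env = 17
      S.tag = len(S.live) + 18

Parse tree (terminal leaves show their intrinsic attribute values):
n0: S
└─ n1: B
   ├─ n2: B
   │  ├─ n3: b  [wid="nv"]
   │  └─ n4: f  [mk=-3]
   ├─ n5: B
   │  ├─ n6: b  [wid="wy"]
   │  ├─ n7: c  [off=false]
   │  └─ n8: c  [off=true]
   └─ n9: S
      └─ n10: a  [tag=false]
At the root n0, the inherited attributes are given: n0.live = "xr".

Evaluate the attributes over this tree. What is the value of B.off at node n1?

8

1. n0.live = "xr"  [given at root]
2. n1.idx = "xrz"  [S.live ++ "z"]
3. n2.idx = "xrzv"  [B₀.idx ++ "v"]
4. n3.wid = "nv"  [terminal]
5. n4.mk = -3  [terminal]
6. n2.off = 18  [f.mk + 21]
7. n5.idx = "zp"  ["zp"]
8. n6.wid = "wy"  [terminal]
9. n7.off = false  [terminal]
10. n8.off = true  [terminal]
11. n5.off = 25  [len(b.wid) + 23]
12. n9.live = "mxrz"  ["m" ++ B₀.idx]
13. n10.tag = false  [terminal]
14. n9.env = 17  [17]
15. n9.tag = 22  [len(S.live) + 18]
16. n1.off = 8  [S.tag - 14]
17. n0.env = 18  [18]
18. n0.tag = -7  [B.off * 3 - 31]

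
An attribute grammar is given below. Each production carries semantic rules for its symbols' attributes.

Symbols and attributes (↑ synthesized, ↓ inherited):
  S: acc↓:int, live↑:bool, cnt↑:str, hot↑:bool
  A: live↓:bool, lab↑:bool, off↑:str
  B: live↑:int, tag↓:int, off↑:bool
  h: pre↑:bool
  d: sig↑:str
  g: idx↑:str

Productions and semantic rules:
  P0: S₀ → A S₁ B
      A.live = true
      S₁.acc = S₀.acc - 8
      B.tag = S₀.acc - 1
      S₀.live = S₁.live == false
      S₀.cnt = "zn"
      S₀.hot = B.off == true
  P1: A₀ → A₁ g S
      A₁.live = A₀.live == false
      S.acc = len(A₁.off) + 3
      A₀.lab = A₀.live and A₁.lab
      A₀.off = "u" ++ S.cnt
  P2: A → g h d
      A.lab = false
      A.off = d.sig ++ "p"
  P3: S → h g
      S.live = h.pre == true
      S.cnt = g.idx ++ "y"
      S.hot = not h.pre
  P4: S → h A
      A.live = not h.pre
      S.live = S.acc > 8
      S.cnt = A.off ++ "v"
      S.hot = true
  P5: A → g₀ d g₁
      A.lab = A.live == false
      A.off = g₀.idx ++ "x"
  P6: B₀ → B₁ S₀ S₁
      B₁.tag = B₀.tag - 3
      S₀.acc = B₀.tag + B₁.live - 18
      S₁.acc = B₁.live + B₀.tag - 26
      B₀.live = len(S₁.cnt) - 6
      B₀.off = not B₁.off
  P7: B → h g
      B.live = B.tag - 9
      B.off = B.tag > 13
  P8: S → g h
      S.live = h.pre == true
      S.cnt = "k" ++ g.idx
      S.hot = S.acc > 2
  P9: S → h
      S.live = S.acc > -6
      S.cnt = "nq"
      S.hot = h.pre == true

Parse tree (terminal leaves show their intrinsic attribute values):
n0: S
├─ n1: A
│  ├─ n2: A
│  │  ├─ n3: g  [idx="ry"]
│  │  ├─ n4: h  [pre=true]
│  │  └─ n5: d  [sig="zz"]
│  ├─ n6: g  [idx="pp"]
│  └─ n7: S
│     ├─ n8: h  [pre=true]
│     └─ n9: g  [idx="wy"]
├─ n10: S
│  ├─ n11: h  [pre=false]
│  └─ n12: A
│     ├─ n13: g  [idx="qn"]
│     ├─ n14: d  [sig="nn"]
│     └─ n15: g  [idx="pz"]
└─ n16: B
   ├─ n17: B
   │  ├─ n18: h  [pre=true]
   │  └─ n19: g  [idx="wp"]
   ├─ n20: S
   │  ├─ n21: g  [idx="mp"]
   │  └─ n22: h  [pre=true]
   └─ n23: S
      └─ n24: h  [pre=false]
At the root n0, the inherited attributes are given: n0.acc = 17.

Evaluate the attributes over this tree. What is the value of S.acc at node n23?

-6

1. n0.acc = 17  [given at root]
2. n1.live = true  [true]
3. n2.live = false  [A₀.live == false]
4. n3.idx = "ry"  [terminal]
5. n4.pre = true  [terminal]
6. n5.sig = "zz"  [terminal]
7. n2.lab = false  [false]
8. n2.off = "zzp"  [d.sig ++ "p"]
9. n6.idx = "pp"  [terminal]
10. n7.acc = 6  [len(A₁.off) + 3]
11. n8.pre = true  [terminal]
12. n9.idx = "wy"  [terminal]
13. n7.live = true  [h.pre == true]
14. n7.cnt = "wyy"  [g.idx ++ "y"]
15. n7.hot = false  [not h.pre]
16. n1.lab = false  [A₀.live and A₁.lab]
17. n1.off = "uwyy"  ["u" ++ S.cnt]
18. n10.acc = 9  [S₀.acc - 8]
19. n11.pre = false  [terminal]
20. n12.live = true  [not h.pre]
21. n13.idx = "qn"  [terminal]
22. n14.sig = "nn"  [terminal]
23. n15.idx = "pz"  [terminal]
24. n12.lab = false  [A.live == false]
25. n12.off = "qnx"  [g₀.idx ++ "x"]
26. n10.live = true  [S.acc > 8]
27. n10.cnt = "qnxv"  [A.off ++ "v"]
28. n10.hot = true  [true]
29. n16.tag = 16  [S₀.acc - 1]
30. n17.tag = 13  [B₀.tag - 3]
31. n18.pre = true  [terminal]
32. n19.idx = "wp"  [terminal]
33. n17.live = 4  [B.tag - 9]
34. n17.off = false  [B.tag > 13]
35. n20.acc = 2  [B₀.tag + B₁.live - 18]
36. n21.idx = "mp"  [terminal]
37. n22.pre = true  [terminal]
38. n20.live = true  [h.pre == true]
39. n20.cnt = "kmp"  ["k" ++ g.idx]
40. n20.hot = false  [S.acc > 2]
41. n23.acc = -6  [B₁.live + B₀.tag - 26]
42. n24.pre = false  [terminal]
43. n23.live = false  [S.acc > -6]
44. n23.cnt = "nq"  ["nq"]
45. n23.hot = false  [h.pre == true]
46. n16.live = -4  [len(S₁.cnt) - 6]
47. n16.off = true  [not B₁.off]
48. n0.live = false  [S₁.live == false]
49. n0.cnt = "zn"  ["zn"]
50. n0.hot = true  [B.off == true]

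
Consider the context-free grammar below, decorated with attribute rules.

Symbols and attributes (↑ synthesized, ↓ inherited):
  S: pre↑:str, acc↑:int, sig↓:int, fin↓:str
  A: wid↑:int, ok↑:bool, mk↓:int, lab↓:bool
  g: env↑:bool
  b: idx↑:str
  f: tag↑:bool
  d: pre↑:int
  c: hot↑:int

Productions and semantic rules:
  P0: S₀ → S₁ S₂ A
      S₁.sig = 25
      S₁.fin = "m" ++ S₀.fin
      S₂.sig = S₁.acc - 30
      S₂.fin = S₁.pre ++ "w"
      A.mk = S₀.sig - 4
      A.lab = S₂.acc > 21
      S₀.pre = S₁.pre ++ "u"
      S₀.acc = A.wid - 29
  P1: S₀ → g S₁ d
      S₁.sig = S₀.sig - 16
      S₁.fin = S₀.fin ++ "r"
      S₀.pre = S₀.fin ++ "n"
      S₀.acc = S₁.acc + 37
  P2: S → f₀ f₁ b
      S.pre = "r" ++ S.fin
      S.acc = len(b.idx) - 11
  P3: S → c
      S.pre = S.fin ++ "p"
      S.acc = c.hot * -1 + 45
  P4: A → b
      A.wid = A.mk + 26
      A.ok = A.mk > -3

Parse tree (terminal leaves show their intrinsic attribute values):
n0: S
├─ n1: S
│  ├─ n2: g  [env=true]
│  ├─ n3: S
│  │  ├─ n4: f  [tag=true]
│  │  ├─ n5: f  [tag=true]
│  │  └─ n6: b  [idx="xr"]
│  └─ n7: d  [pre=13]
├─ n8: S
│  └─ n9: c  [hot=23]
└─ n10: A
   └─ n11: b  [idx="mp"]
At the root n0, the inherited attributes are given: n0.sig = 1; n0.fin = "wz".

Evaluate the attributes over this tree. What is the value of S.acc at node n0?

-6

1. n0.sig = 1  [given at root]
2. n0.fin = "wz"  [given at root]
3. n1.sig = 25  [25]
4. n1.fin = "mwz"  ["m" ++ S₀.fin]
5. n2.env = true  [terminal]
6. n3.sig = 9  [S₀.sig - 16]
7. n3.fin = "mwzr"  [S₀.fin ++ "r"]
8. n4.tag = true  [terminal]
9. n5.tag = true  [terminal]
10. n6.idx = "xr"  [terminal]
11. n3.pre = "rmwzr"  ["r" ++ S.fin]
12. n3.acc = -9  [len(b.idx) - 11]
13. n7.pre = 13  [terminal]
14. n1.pre = "mwzn"  [S₀.fin ++ "n"]
15. n1.acc = 28  [S₁.acc + 37]
16. n8.sig = -2  [S₁.acc - 30]
17. n8.fin = "mwznw"  [S₁.pre ++ "w"]
18. n9.hot = 23  [terminal]
19. n8.pre = "mwznwp"  [S.fin ++ "p"]
20. n8.acc = 22  [c.hot * -1 + 45]
21. n10.mk = -3  [S₀.sig - 4]
22. n10.lab = true  [S₂.acc > 21]
23. n11.idx = "mp"  [terminal]
24. n10.wid = 23  [A.mk + 26]
25. n10.ok = false  [A.mk > -3]
26. n0.pre = "mwznu"  [S₁.pre ++ "u"]
27. n0.acc = -6  [A.wid - 29]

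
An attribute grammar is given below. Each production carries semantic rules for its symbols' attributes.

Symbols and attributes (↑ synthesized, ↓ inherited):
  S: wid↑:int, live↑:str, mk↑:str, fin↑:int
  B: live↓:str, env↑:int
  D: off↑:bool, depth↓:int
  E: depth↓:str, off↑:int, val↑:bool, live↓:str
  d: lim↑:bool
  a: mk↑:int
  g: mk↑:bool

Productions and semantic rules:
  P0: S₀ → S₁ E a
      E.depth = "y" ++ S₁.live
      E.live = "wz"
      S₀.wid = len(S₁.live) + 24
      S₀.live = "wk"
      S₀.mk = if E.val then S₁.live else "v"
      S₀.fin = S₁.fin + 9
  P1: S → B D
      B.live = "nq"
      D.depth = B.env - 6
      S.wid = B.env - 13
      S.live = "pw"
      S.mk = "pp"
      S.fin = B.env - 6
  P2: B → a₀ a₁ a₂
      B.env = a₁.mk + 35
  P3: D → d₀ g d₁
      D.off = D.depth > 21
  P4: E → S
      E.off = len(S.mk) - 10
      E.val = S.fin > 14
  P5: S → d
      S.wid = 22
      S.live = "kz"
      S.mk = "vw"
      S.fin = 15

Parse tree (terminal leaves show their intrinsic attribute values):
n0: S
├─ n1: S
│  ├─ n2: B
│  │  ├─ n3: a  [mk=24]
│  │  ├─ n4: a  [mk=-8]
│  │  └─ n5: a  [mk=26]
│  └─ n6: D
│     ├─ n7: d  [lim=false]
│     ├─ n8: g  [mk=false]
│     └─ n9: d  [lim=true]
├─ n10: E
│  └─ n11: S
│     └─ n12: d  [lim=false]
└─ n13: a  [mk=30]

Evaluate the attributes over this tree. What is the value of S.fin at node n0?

1. n2.live = "nq"  ["nq"]
2. n3.mk = 24  [terminal]
3. n4.mk = -8  [terminal]
4. n5.mk = 26  [terminal]
5. n2.env = 27  [a₁.mk + 35]
6. n6.depth = 21  [B.env - 6]
7. n7.lim = false  [terminal]
8. n8.mk = false  [terminal]
9. n9.lim = true  [terminal]
10. n6.off = false  [D.depth > 21]
11. n1.wid = 14  [B.env - 13]
12. n1.live = "pw"  ["pw"]
13. n1.mk = "pp"  ["pp"]
14. n1.fin = 21  [B.env - 6]
15. n10.depth = "ypw"  ["y" ++ S₁.live]
16. n10.live = "wz"  ["wz"]
17. n12.lim = false  [terminal]
18. n11.wid = 22  [22]
19. n11.live = "kz"  ["kz"]
20. n11.mk = "vw"  ["vw"]
21. n11.fin = 15  [15]
22. n10.off = -8  [len(S.mk) - 10]
23. n10.val = true  [S.fin > 14]
24. n13.mk = 30  [terminal]
25. n0.wid = 26  [len(S₁.live) + 24]
26. n0.live = "wk"  ["wk"]
27. n0.mk = "pw"  [if E.val then S₁.live else "v"]
28. n0.fin = 30  [S₁.fin + 9]

30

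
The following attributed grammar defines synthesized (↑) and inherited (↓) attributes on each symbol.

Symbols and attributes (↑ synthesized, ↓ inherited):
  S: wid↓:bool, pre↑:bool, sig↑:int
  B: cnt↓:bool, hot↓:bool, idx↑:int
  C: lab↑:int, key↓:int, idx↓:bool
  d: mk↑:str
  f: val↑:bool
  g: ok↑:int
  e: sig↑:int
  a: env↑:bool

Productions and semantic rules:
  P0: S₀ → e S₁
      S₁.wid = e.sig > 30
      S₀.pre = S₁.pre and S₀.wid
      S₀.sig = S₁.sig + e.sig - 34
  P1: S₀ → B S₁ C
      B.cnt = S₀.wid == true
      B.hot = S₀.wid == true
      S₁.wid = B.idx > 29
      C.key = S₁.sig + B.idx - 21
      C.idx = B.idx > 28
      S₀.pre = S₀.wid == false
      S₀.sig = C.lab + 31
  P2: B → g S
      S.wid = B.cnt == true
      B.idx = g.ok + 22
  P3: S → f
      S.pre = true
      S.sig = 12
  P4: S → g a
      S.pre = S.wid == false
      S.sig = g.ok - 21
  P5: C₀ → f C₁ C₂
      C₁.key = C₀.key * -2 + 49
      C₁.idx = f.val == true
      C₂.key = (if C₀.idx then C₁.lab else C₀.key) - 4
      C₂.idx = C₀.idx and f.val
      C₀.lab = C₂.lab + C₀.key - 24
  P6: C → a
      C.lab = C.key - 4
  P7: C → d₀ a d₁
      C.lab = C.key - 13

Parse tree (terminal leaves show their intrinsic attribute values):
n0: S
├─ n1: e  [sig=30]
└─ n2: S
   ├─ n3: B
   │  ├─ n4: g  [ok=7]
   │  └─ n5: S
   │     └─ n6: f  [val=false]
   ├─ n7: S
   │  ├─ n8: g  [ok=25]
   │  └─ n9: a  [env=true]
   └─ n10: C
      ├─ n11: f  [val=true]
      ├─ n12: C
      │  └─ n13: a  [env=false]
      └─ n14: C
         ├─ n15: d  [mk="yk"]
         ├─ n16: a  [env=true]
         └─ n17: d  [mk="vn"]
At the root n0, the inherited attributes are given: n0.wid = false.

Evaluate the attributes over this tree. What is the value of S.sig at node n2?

1. n0.wid = false  [given at root]
2. n1.sig = 30  [terminal]
3. n2.wid = false  [e.sig > 30]
4. n3.cnt = false  [S₀.wid == true]
5. n3.hot = false  [S₀.wid == true]
6. n4.ok = 7  [terminal]
7. n5.wid = false  [B.cnt == true]
8. n6.val = false  [terminal]
9. n5.pre = true  [true]
10. n5.sig = 12  [12]
11. n3.idx = 29  [g.ok + 22]
12. n7.wid = false  [B.idx > 29]
13. n8.ok = 25  [terminal]
14. n9.env = true  [terminal]
15. n7.pre = true  [S.wid == false]
16. n7.sig = 4  [g.ok - 21]
17. n10.key = 12  [S₁.sig + B.idx - 21]
18. n10.idx = true  [B.idx > 28]
19. n11.val = true  [terminal]
20. n12.key = 25  [C₀.key * -2 + 49]
21. n12.idx = true  [f.val == true]
22. n13.env = false  [terminal]
23. n12.lab = 21  [C.key - 4]
24. n14.key = 17  [(if C₀.idx then C₁.lab else C₀.key) - 4]
25. n14.idx = true  [C₀.idx and f.val]
26. n15.mk = "yk"  [terminal]
27. n16.env = true  [terminal]
28. n17.mk = "vn"  [terminal]
29. n14.lab = 4  [C.key - 13]
30. n10.lab = -8  [C₂.lab + C₀.key - 24]
31. n2.pre = true  [S₀.wid == false]
32. n2.sig = 23  [C.lab + 31]
33. n0.pre = false  [S₁.pre and S₀.wid]
34. n0.sig = 19  [S₁.sig + e.sig - 34]

23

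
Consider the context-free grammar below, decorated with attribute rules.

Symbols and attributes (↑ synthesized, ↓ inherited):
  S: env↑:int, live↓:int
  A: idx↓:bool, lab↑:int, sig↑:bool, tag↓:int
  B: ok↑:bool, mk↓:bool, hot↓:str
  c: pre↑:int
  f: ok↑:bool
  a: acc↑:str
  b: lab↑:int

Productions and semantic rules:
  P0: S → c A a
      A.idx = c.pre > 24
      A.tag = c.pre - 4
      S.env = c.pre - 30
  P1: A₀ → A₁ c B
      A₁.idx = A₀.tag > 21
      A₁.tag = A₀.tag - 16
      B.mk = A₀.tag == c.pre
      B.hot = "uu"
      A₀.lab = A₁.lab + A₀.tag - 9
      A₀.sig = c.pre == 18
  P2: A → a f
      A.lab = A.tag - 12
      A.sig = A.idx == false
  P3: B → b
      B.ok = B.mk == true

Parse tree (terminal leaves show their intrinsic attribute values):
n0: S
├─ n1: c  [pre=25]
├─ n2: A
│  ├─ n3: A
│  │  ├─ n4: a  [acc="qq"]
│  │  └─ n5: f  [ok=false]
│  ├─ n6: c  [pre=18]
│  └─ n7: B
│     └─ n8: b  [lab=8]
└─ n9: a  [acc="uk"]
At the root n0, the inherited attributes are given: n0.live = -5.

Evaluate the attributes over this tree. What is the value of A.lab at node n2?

5

1. n0.live = -5  [given at root]
2. n1.pre = 25  [terminal]
3. n2.idx = true  [c.pre > 24]
4. n2.tag = 21  [c.pre - 4]
5. n3.idx = false  [A₀.tag > 21]
6. n3.tag = 5  [A₀.tag - 16]
7. n4.acc = "qq"  [terminal]
8. n5.ok = false  [terminal]
9. n3.lab = -7  [A.tag - 12]
10. n3.sig = true  [A.idx == false]
11. n6.pre = 18  [terminal]
12. n7.mk = false  [A₀.tag == c.pre]
13. n7.hot = "uu"  ["uu"]
14. n8.lab = 8  [terminal]
15. n7.ok = false  [B.mk == true]
16. n2.lab = 5  [A₁.lab + A₀.tag - 9]
17. n2.sig = true  [c.pre == 18]
18. n9.acc = "uk"  [terminal]
19. n0.env = -5  [c.pre - 30]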